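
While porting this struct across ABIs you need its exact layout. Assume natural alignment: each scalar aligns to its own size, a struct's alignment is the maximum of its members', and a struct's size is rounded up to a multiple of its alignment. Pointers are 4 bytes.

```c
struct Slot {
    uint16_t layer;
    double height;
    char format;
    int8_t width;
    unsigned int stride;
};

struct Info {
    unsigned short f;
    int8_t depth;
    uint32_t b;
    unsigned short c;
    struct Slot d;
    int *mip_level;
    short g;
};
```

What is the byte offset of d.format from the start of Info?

32

Slot: layer at 0 (size 2, align 2) → ends 2; pad 6 to align 8 for height; height at 8 (size 8, align 8) → ends 16; format at 16 (size 1, align 1) → ends 17; width at 17 (size 1, align 1) → ends 18; pad 2 to align 4 for stride; stride at 20 (size 4, align 4) → ends 24; total 24 bytes, alignment 8
f at 0 (size 2, align 2) → ends 2
depth at 2 (size 1, align 1) → ends 3
pad 1 to align 4 for b
b at 4 (size 4, align 4) → ends 8
c at 8 (size 2, align 2) → ends 10
pad 6 to align 8 for d
d at 16 (size 24, align 8) → ends 40
within Slot: format at 16
16 + 16 = 32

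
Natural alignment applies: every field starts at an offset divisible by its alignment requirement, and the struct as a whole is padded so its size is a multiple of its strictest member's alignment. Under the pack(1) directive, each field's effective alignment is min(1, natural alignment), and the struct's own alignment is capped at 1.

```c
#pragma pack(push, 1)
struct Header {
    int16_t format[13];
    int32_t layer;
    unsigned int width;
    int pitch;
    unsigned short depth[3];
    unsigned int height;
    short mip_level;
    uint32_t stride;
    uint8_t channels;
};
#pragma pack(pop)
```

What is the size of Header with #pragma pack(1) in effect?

55

0..26  format  (26B, 1-aligned)
26..30  layer  (4B, 1-aligned)
30..34  width  (4B, 1-aligned)
34..38  pitch  (4B, 1-aligned)
38..44  depth  (6B, 1-aligned)
44..48  height  (4B, 1-aligned)
48..50  mip_level  (2B, 1-aligned)
50..54  stride  (4B, 1-aligned)
54..55  channels  (1B, 1-aligned)
sizeof = 55, alignof = 1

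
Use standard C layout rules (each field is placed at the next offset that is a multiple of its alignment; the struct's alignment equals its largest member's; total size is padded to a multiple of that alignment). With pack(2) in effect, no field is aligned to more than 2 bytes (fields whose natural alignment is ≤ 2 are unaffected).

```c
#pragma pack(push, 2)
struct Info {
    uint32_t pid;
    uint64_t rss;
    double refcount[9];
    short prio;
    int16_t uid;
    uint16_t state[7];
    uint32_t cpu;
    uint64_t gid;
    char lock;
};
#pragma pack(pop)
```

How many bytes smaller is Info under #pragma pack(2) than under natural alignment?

12

natural layout:
  @0: pid [4B, align 4] → 4
  +4 pad (align 8)
  @8: rss [8B, align 8] → 16
  @16: refcount [72B, align 8] → 88
  @88: prio [2B, align 2] → 90
  @90: uid [2B, align 2] → 92
  @92: state [14B, align 2] → 106
  +2 pad (align 4)
  @108: cpu [4B, align 4] → 112
  @112: gid [8B, align 8] → 120
  @120: lock [1B, align 1] → 121
  +7 tail pad (align 8)
  size 128, align 8
packed(2) layout:
  @0: pid [4B, align 2] → 4
  @4: rss [8B, align 2] → 12
  @12: refcount [72B, align 2] → 84
  @84: prio [2B, align 2] → 86
  @86: uid [2B, align 2] → 88
  @88: state [14B, align 2] → 102
  @102: cpu [4B, align 2] → 106
  @106: gid [8B, align 2] → 114
  @114: lock [1B, align 1] → 115
  +1 tail pad (align 2)
  size 116, align 2
128 − 116 = 12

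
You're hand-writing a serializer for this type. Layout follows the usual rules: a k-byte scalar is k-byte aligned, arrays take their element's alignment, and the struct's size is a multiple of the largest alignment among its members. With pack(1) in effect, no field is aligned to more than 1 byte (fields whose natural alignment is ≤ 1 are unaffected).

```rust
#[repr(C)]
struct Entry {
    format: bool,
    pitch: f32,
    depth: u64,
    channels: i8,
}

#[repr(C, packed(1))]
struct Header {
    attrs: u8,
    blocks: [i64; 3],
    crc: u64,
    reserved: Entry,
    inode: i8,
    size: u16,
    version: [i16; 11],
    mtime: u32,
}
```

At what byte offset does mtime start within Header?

82

Entry: @0: format [1B, align 1] → 1; +3 pad (align 4); @4: pitch [4B, align 4] → 8; @8: depth [8B, align 8] → 16; @16: channels [1B, align 1] → 17; +7 tail pad (align 8); size 24, align 8
@0: attrs [1B, align 1] → 1
@1: blocks [24B, align 1] → 25
@25: crc [8B, align 1] → 33
@33: reserved [24B, align 1] → 57
@57: inode [1B, align 1] → 58
@58: size [2B, align 1] → 60
@60: version [22B, align 1] → 82
@82: mtime [4B, align 1] → 86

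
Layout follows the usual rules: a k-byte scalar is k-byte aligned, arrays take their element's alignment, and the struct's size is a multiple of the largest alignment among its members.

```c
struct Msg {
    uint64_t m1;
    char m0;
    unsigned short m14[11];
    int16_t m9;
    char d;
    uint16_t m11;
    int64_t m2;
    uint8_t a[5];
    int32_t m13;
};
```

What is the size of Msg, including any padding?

0..8  m1  (8B, 8-aligned)
8..9  m0  (1B, 1-aligned)
9..10  -- padding (1B)
10..32  m14  (22B, 2-aligned)
32..34  m9  (2B, 2-aligned)
34..35  d  (1B, 1-aligned)
35..36  -- padding (1B)
36..38  m11  (2B, 2-aligned)
38..40  -- padding (2B)
40..48  m2  (8B, 8-aligned)
48..53  a  (5B, 1-aligned)
53..56  -- padding (3B)
56..60  m13  (4B, 4-aligned)
60..64  -- tail padding (4B)
sizeof = 64, alignof = 8

64 bytes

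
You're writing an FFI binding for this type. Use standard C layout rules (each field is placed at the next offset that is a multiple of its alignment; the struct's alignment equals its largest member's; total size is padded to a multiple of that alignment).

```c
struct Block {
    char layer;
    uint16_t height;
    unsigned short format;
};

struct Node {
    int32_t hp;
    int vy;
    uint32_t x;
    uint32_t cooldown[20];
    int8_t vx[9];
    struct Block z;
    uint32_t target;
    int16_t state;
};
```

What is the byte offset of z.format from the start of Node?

Block: 0..1  layer  (1B, 1-aligned); 1..2  -- padding (1B); 2..4  height  (2B, 2-aligned); 4..6  format  (2B, 2-aligned); sizeof = 6, alignof = 2
0..4  hp  (4B, 4-aligned)
4..8  vy  (4B, 4-aligned)
8..12  x  (4B, 4-aligned)
12..92  cooldown  (80B, 4-aligned)
92..101  vx  (9B, 1-aligned)
101..102  -- padding (1B)
102..108  z  (6B, 2-aligned)
within Block: format at 4
102 + 4 = 106

106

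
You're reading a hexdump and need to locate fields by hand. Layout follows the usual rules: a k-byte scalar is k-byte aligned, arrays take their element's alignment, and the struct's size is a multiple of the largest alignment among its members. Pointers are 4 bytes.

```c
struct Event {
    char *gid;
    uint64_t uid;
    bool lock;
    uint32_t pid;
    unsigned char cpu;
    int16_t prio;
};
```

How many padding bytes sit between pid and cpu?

0

gid at 0 (size 4, align 4) → ends 4
pad 4 to align 8 for uid
uid at 8 (size 8, align 8) → ends 16
lock at 16 (size 1, align 1) → ends 17
pad 3 to align 4 for pid
pid at 20 (size 4, align 4) → ends 24
cpu at 24 (size 1, align 1) → ends 25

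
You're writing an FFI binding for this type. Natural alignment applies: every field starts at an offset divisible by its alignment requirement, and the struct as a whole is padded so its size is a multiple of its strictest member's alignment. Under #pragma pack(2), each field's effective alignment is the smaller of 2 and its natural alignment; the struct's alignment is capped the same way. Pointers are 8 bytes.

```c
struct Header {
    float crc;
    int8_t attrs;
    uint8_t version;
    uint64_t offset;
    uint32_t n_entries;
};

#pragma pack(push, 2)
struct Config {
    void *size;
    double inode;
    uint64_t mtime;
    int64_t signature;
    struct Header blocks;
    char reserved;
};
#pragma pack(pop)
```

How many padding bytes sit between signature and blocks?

0

Header: 0..4  crc  (4B, 4-aligned); 4..5  attrs  (1B, 1-aligned); 5..6  version  (1B, 1-aligned); 6..8  -- padding (2B); 8..16  offset  (8B, 8-aligned); 16..20  n_entries  (4B, 4-aligned); 20..24  -- tail padding (4B); sizeof = 24, alignof = 8
0..8  size  (8B, 2-aligned)
8..16  inode  (8B, 2-aligned)
16..24  mtime  (8B, 2-aligned)
24..32  signature  (8B, 2-aligned)
32..56  blocks  (24B, 2-aligned)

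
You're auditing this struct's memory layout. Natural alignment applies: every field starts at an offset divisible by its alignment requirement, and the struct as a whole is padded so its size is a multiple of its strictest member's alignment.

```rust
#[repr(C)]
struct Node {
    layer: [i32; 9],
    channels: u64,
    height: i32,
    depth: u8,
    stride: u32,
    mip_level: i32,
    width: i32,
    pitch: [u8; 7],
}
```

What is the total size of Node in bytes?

80 bytes

0..36  layer  (36B, 4-aligned)
36..40  -- padding (4B)
40..48  channels  (8B, 8-aligned)
48..52  height  (4B, 4-aligned)
52..53  depth  (1B, 1-aligned)
53..56  -- padding (3B)
56..60  stride  (4B, 4-aligned)
60..64  mip_level  (4B, 4-aligned)
64..68  width  (4B, 4-aligned)
68..75  pitch  (7B, 1-aligned)
75..80  -- tail padding (5B)
sizeof = 80, alignof = 8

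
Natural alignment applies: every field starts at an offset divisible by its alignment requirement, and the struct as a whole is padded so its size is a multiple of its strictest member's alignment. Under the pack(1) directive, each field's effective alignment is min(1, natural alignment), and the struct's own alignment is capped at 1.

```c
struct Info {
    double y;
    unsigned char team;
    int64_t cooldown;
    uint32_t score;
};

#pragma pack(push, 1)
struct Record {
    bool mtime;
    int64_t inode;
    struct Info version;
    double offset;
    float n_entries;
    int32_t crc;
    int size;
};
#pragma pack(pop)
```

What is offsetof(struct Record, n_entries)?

Info: @0: y [8B, align 8] → 8; @8: team [1B, align 1] → 9; +7 pad (align 8); @16: cooldown [8B, align 8] → 24; @24: score [4B, align 4] → 28; +4 tail pad (align 8); size 32, align 8
@0: mtime [1B, align 1] → 1
@1: inode [8B, align 1] → 9
@9: version [32B, align 1] → 41
@41: offset [8B, align 1] → 49
@49: n_entries [4B, align 1] → 53

49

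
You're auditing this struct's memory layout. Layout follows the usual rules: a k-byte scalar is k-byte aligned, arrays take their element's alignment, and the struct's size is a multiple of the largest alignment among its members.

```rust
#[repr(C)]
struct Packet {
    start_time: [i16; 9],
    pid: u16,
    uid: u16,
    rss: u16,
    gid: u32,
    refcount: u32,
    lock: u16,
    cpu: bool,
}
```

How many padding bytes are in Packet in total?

0..18  start_time  (18B, 2-aligned)
18..20  pid  (2B, 2-aligned)
20..22  uid  (2B, 2-aligned)
22..24  rss  (2B, 2-aligned)
24..28  gid  (4B, 4-aligned)
28..32  refcount  (4B, 4-aligned)
32..34  lock  (2B, 2-aligned)
34..35  cpu  (1B, 1-aligned)
35..36  -- tail padding (1B)
sizeof = 36, alignof = 4
data bytes 35, size 36 → padding 1

1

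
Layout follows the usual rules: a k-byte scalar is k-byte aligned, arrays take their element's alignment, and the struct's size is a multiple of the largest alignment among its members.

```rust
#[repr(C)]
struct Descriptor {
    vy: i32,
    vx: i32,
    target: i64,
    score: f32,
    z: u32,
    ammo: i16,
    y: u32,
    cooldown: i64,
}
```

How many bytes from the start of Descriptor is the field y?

28

@0: vy [4B, align 4] → 4
@4: vx [4B, align 4] → 8
@8: target [8B, align 8] → 16
@16: score [4B, align 4] → 20
@20: z [4B, align 4] → 24
@24: ammo [2B, align 2] → 26
+2 pad (align 4)
@28: y [4B, align 4] → 32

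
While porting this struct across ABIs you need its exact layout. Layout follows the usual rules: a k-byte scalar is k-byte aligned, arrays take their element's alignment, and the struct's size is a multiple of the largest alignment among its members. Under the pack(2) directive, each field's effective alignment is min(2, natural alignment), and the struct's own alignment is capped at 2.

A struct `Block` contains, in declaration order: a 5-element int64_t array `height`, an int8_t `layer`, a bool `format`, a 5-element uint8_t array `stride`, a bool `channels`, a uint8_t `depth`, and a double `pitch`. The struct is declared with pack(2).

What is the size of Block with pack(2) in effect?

0..40  height  (40B, 2-aligned)
40..41  layer  (1B, 1-aligned)
41..42  format  (1B, 1-aligned)
42..47  stride  (5B, 1-aligned)
47..48  channels  (1B, 1-aligned)
48..49  depth  (1B, 1-aligned)
49..50  -- padding (1B)
50..58  pitch  (8B, 2-aligned)
sizeof = 58, alignof = 2

58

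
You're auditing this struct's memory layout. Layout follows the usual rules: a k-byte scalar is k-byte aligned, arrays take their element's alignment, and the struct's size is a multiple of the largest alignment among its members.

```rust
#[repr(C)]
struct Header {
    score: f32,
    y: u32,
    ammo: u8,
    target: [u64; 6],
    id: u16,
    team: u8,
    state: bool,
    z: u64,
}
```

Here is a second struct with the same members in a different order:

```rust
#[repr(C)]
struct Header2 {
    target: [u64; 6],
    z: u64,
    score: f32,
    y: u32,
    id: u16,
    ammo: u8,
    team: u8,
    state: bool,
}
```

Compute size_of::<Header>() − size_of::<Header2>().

0..4  score  (4B, 4-aligned)
4..8  y  (4B, 4-aligned)
8..9  ammo  (1B, 1-aligned)
9..16  -- padding (7B)
16..64  target  (48B, 8-aligned)
64..66  id  (2B, 2-aligned)
66..67  team  (1B, 1-aligned)
67..68  state  (1B, 1-aligned)
68..72  -- padding (4B)
72..80  z  (8B, 8-aligned)
sizeof = 80, alignof = 8
— Header2 —
0..48  target  (48B, 8-aligned)
48..56  z  (8B, 8-aligned)
56..60  score  (4B, 4-aligned)
60..64  y  (4B, 4-aligned)
64..66  id  (2B, 2-aligned)
66..67  ammo  (1B, 1-aligned)
67..68  team  (1B, 1-aligned)
68..69  state  (1B, 1-aligned)
69..72  -- tail padding (3B)
sizeof = 72, alignof = 8
80 − 72 = 8

8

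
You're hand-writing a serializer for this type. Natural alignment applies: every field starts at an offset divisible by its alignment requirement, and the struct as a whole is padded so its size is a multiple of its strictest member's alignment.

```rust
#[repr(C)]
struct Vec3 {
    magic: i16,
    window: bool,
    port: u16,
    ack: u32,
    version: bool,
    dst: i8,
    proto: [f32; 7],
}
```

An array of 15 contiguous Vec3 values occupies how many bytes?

magic at 0 (size 2, align 2) → ends 2
window at 2 (size 1, align 1) → ends 3
pad 1 to align 2 for port
port at 4 (size 2, align 2) → ends 6
pad 2 to align 4 for ack
ack at 8 (size 4, align 4) → ends 12
version at 12 (size 1, align 1) → ends 13
dst at 13 (size 1, align 1) → ends 14
pad 2 to align 4 for proto
proto at 16 (size 28, align 4) → ends 44
total 44 bytes, alignment 4
array of 15: 15 × 44 = 660

660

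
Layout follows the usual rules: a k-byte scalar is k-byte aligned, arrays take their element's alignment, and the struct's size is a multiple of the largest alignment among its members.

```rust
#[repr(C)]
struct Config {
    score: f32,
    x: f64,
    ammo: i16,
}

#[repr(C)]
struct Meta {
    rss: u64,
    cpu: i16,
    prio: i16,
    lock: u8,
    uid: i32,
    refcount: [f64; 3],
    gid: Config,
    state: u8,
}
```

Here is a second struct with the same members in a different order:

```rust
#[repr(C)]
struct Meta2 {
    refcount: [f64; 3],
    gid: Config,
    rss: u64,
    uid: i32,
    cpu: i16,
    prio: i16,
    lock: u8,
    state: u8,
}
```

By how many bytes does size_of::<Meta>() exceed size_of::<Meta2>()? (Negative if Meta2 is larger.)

8

Config: score at 0 (size 4, align 4) → ends 4; pad 4 to align 8 for x; x at 8 (size 8, align 8) → ends 16; ammo at 16 (size 2, align 2) → ends 18; tail pad 6 to reach multiple of 8; total 24 bytes, alignment 8
rss at 0 (size 8, align 8) → ends 8
cpu at 8 (size 2, align 2) → ends 10
prio at 10 (size 2, align 2) → ends 12
lock at 12 (size 1, align 1) → ends 13
pad 3 to align 4 for uid
uid at 16 (size 4, align 4) → ends 20
pad 4 to align 8 for refcount
refcount at 24 (size 24, align 8) → ends 48
gid at 48 (size 24, align 8) → ends 72
state at 72 (size 1, align 1) → ends 73
tail pad 7 to reach multiple of 8
total 80 bytes, alignment 8
— Meta2 —
refcount at 0 (size 24, align 8) → ends 24
gid at 24 (size 24, align 8) → ends 48
rss at 48 (size 8, align 8) → ends 56
uid at 56 (size 4, align 4) → ends 60
cpu at 60 (size 2, align 2) → ends 62
prio at 62 (size 2, align 2) → ends 64
lock at 64 (size 1, align 1) → ends 65
state at 65 (size 1, align 1) → ends 66
tail pad 6 to reach multiple of 8
total 72 bytes, alignment 8
80 − 72 = 8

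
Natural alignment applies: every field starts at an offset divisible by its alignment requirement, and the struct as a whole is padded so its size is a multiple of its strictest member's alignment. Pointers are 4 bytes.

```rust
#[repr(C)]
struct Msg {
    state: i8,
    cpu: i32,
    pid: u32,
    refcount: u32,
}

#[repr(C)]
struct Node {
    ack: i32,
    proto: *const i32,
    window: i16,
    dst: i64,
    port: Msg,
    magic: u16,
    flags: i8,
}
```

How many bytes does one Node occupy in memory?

48 bytes

Msg: 0..1  state  (1B, 1-aligned); 1..4  -- padding (3B); 4..8  cpu  (4B, 4-aligned); 8..12  pid  (4B, 4-aligned); 12..16  refcount  (4B, 4-aligned); sizeof = 16, alignof = 4
0..4  ack  (4B, 4-aligned)
4..8  proto  (4B, 4-aligned)
8..10  window  (2B, 2-aligned)
10..16  -- padding (6B)
16..24  dst  (8B, 8-aligned)
24..40  port  (16B, 4-aligned)
40..42  magic  (2B, 2-aligned)
42..43  flags  (1B, 1-aligned)
43..48  -- tail padding (5B)
sizeof = 48, alignof = 8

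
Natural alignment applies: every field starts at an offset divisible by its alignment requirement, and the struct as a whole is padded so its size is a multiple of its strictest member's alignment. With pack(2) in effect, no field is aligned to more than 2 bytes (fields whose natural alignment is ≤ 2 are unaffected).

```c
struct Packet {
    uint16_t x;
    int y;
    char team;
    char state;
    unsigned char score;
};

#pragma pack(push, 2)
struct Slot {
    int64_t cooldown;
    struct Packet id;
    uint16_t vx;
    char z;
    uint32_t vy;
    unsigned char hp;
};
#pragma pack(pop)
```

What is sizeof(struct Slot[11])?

Packet: @0: x [2B, align 2] → 2; +2 pad (align 4); @4: y [4B, align 4] → 8; @8: team [1B, align 1] → 9; @9: state [1B, align 1] → 10; @10: score [1B, align 1] → 11; +1 tail pad (align 4); size 12, align 4
@0: cooldown [8B, align 2] → 8
@8: id [12B, align 2] → 20
@20: vx [2B, align 2] → 22
@22: z [1B, align 1] → 23
+1 pad (align 2)
@24: vy [4B, align 2] → 28
@28: hp [1B, align 1] → 29
+1 tail pad (align 2)
size 30, align 2
array of 11: 11 × 30 = 330

330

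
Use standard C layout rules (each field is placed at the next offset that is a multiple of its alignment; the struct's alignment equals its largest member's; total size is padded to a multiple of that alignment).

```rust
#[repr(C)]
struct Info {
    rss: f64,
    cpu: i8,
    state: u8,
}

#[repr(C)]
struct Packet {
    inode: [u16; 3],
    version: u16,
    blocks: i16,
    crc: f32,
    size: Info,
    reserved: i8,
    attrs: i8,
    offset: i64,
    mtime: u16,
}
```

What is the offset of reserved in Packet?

32

Info: 0..8  rss  (8B, 8-aligned); 8..9  cpu  (1B, 1-aligned); 9..10  state  (1B, 1-aligned); 10..16  -- tail padding (6B); sizeof = 16, alignof = 8
0..6  inode  (6B, 2-aligned)
6..8  version  (2B, 2-aligned)
8..10  blocks  (2B, 2-aligned)
10..12  -- padding (2B)
12..16  crc  (4B, 4-aligned)
16..32  size  (16B, 8-aligned)
32..33  reserved  (1B, 1-aligned)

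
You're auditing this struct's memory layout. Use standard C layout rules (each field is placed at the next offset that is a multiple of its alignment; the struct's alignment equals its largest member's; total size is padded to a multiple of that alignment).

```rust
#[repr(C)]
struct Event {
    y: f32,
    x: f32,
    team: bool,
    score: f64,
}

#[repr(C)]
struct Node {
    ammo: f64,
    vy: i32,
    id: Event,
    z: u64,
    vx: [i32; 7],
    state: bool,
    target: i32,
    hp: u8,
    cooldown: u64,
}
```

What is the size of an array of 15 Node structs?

1440

Event: @0: y [4B, align 4] → 4; @4: x [4B, align 4] → 8; @8: team [1B, align 1] → 9; +7 pad (align 8); @16: score [8B, align 8] → 24; size 24, align 8
@0: ammo [8B, align 8] → 8
@8: vy [4B, align 4] → 12
+4 pad (align 8)
@16: id [24B, align 8] → 40
@40: z [8B, align 8] → 48
@48: vx [28B, align 4] → 76
@76: state [1B, align 1] → 77
+3 pad (align 4)
@80: target [4B, align 4] → 84
@84: hp [1B, align 1] → 85
+3 pad (align 8)
@88: cooldown [8B, align 8] → 96
size 96, align 8
array of 15: 15 × 96 = 1440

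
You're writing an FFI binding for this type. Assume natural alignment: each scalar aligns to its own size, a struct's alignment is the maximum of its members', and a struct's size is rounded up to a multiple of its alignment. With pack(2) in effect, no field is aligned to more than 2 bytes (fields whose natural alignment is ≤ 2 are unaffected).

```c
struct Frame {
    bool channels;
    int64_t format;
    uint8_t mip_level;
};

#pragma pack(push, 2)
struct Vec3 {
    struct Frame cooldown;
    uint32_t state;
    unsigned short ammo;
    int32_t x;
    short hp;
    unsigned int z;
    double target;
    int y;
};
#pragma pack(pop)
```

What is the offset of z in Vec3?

36

Frame: @0: channels [1B, align 1] → 1; +7 pad (align 8); @8: format [8B, align 8] → 16; @16: mip_level [1B, align 1] → 17; +7 tail pad (align 8); size 24, align 8
@0: cooldown [24B, align 2] → 24
@24: state [4B, align 2] → 28
@28: ammo [2B, align 2] → 30
@30: x [4B, align 2] → 34
@34: hp [2B, align 2] → 36
@36: z [4B, align 2] → 40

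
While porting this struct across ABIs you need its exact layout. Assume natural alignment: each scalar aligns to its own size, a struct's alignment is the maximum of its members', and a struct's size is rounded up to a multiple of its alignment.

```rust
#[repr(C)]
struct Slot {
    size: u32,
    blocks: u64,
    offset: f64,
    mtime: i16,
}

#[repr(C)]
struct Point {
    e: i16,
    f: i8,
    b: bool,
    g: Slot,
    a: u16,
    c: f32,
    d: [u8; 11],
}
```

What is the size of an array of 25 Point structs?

1600

Slot: size at 0 (size 4, align 4) → ends 4; pad 4 to align 8 for blocks; blocks at 8 (size 8, align 8) → ends 16; offset at 16 (size 8, align 8) → ends 24; mtime at 24 (size 2, align 2) → ends 26; tail pad 6 to reach multiple of 8; total 32 bytes, alignment 8
e at 0 (size 2, align 2) → ends 2
f at 2 (size 1, align 1) → ends 3
b at 3 (size 1, align 1) → ends 4
pad 4 to align 8 for g
g at 8 (size 32, align 8) → ends 40
a at 40 (size 2, align 2) → ends 42
pad 2 to align 4 for c
c at 44 (size 4, align 4) → ends 48
d at 48 (size 11, align 1) → ends 59
tail pad 5 to reach multiple of 8
total 64 bytes, alignment 8
array of 25: 25 × 64 = 1600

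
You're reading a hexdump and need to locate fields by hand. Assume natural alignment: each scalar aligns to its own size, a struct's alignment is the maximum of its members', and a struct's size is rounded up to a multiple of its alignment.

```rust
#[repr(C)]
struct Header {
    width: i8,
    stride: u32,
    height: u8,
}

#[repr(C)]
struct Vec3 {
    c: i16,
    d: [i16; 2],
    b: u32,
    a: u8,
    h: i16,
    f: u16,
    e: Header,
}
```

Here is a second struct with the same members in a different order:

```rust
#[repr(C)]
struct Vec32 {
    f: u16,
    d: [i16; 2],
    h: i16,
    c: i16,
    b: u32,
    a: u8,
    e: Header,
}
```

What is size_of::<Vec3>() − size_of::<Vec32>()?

Header: width at 0 (size 1, align 1) → ends 1; pad 3 to align 4 for stride; stride at 4 (size 4, align 4) → ends 8; height at 8 (size 1, align 1) → ends 9; tail pad 3 to reach multiple of 4; total 12 bytes, alignment 4
c at 0 (size 2, align 2) → ends 2
d at 2 (size 4, align 2) → ends 6
pad 2 to align 4 for b
b at 8 (size 4, align 4) → ends 12
a at 12 (size 1, align 1) → ends 13
pad 1 to align 2 for h
h at 14 (size 2, align 2) → ends 16
f at 16 (size 2, align 2) → ends 18
pad 2 to align 4 for e
e at 20 (size 12, align 4) → ends 32
total 32 bytes, alignment 4
— Vec32 —
f at 0 (size 2, align 2) → ends 2
d at 2 (size 4, align 2) → ends 6
h at 6 (size 2, align 2) → ends 8
c at 8 (size 2, align 2) → ends 10
pad 2 to align 4 for b
b at 12 (size 4, align 4) → ends 16
a at 16 (size 1, align 1) → ends 17
pad 3 to align 4 for e
e at 20 (size 12, align 4) → ends 32
total 32 bytes, alignment 4
32 − 32 = 0

0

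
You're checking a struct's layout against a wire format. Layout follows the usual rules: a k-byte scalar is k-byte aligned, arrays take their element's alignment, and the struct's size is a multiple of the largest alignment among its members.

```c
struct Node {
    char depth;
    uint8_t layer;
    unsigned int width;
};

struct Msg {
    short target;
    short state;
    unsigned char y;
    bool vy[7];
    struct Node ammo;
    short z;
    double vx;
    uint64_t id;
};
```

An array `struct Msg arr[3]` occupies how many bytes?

Node: depth at 0 (size 1, align 1) → ends 1; layer at 1 (size 1, align 1) → ends 2; pad 2 to align 4 for width; width at 4 (size 4, align 4) → ends 8; total 8 bytes, alignment 4
target at 0 (size 2, align 2) → ends 2
state at 2 (size 2, align 2) → ends 4
y at 4 (size 1, align 1) → ends 5
vy at 5 (size 7, align 1) → ends 12
ammo at 12 (size 8, align 4) → ends 20
z at 20 (size 2, align 2) → ends 22
pad 2 to align 8 for vx
vx at 24 (size 8, align 8) → ends 32
id at 32 (size 8, align 8) → ends 40
total 40 bytes, alignment 8
array of 3: 3 × 40 = 120

120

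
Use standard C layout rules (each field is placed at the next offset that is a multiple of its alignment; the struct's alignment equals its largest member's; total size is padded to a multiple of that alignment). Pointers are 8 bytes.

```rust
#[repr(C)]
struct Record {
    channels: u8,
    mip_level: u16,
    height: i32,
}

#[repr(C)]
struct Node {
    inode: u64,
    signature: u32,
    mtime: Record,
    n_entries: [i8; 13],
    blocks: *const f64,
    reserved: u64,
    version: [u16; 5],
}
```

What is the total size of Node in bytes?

72 bytes

Record: channels at 0 (size 1, align 1) → ends 1; pad 1 to align 2 for mip_level; mip_level at 2 (size 2, align 2) → ends 4; height at 4 (size 4, align 4) → ends 8; total 8 bytes, alignment 4
inode at 0 (size 8, align 8) → ends 8
signature at 8 (size 4, align 4) → ends 12
mtime at 12 (size 8, align 4) → ends 20
n_entries at 20 (size 13, align 1) → ends 33
pad 7 to align 8 for blocks
blocks at 40 (size 8, align 8) → ends 48
reserved at 48 (size 8, align 8) → ends 56
version at 56 (size 10, align 2) → ends 66
tail pad 6 to reach multiple of 8
total 72 bytes, alignment 8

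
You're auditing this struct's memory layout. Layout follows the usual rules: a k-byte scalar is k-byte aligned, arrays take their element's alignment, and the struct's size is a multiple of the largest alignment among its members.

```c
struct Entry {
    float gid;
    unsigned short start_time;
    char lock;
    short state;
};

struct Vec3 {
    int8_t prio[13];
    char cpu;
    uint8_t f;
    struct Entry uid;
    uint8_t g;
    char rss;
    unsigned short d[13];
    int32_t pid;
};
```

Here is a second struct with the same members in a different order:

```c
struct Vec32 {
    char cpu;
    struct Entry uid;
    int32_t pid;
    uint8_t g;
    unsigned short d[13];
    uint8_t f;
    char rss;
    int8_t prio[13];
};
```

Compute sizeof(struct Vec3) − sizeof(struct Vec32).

-4

Entry: 0..4  gid  (4B, 4-aligned); 4..6  start_time  (2B, 2-aligned); 6..7  lock  (1B, 1-aligned); 7..8  -- padding (1B); 8..10  state  (2B, 2-aligned); 10..12  -- tail padding (2B); sizeof = 12, alignof = 4
0..13  prio  (13B, 1-aligned)
13..14  cpu  (1B, 1-aligned)
14..15  f  (1B, 1-aligned)
15..16  -- padding (1B)
16..28  uid  (12B, 4-aligned)
28..29  g  (1B, 1-aligned)
29..30  rss  (1B, 1-aligned)
30..56  d  (26B, 2-aligned)
56..60  pid  (4B, 4-aligned)
sizeof = 60, alignof = 4
— Vec32 —
0..1  cpu  (1B, 1-aligned)
1..4  -- padding (3B)
4..16  uid  (12B, 4-aligned)
16..20  pid  (4B, 4-aligned)
20..21  g  (1B, 1-aligned)
21..22  -- padding (1B)
22..48  d  (26B, 2-aligned)
48..49  f  (1B, 1-aligned)
49..50  rss  (1B, 1-aligned)
50..63  prio  (13B, 1-aligned)
63..64  -- tail padding (1B)
sizeof = 64, alignof = 4
60 − 64 = -4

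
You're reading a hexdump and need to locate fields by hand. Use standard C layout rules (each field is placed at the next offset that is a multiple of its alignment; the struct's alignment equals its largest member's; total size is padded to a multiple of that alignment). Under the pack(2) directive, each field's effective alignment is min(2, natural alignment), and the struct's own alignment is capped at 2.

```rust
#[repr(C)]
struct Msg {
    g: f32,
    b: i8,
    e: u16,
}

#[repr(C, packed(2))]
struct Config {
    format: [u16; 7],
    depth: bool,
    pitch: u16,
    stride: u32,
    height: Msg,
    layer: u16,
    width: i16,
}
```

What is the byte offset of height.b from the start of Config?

26

Msg: g at 0 (size 4, align 4) → ends 4; b at 4 (size 1, align 1) → ends 5; pad 1 to align 2 for e; e at 6 (size 2, align 2) → ends 8; total 8 bytes, alignment 4
format at 0 (size 14, align 2) → ends 14
depth at 14 (size 1, align 1) → ends 15
pad 1 to align 2 for pitch
pitch at 16 (size 2, align 2) → ends 18
stride at 18 (size 4, align 2) → ends 22
height at 22 (size 8, align 2) → ends 30
within Msg: b at 4
22 + 4 = 26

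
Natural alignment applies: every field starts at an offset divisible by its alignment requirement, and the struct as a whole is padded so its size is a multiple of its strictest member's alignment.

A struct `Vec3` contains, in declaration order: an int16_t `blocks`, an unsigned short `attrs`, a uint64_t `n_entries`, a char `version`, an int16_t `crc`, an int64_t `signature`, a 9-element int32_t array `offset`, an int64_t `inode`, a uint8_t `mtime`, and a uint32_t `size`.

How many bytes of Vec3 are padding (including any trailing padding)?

16

@0: blocks [2B, align 2] → 2
@2: attrs [2B, align 2] → 4
+4 pad (align 8)
@8: n_entries [8B, align 8] → 16
@16: version [1B, align 1] → 17
+1 pad (align 2)
@18: crc [2B, align 2] → 20
+4 pad (align 8)
@24: signature [8B, align 8] → 32
@32: offset [36B, align 4] → 68
+4 pad (align 8)
@72: inode [8B, align 8] → 80
@80: mtime [1B, align 1] → 81
+3 pad (align 4)
@84: size [4B, align 4] → 88
size 88, align 8
data bytes 72, size 88 → padding 16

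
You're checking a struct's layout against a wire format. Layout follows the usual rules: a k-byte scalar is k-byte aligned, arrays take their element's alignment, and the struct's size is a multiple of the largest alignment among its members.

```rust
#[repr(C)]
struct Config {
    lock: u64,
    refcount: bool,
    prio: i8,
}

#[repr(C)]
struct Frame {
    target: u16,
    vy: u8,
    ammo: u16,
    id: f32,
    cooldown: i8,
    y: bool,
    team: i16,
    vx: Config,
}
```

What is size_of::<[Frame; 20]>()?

640

Config: @0: lock [8B, align 8] → 8; @8: refcount [1B, align 1] → 9; @9: prio [1B, align 1] → 10; +6 tail pad (align 8); size 16, align 8
@0: target [2B, align 2] → 2
@2: vy [1B, align 1] → 3
+1 pad (align 2)
@4: ammo [2B, align 2] → 6
+2 pad (align 4)
@8: id [4B, align 4] → 12
@12: cooldown [1B, align 1] → 13
@13: y [1B, align 1] → 14
@14: team [2B, align 2] → 16
@16: vx [16B, align 8] → 32
size 32, align 8
array of 20: 20 × 32 = 640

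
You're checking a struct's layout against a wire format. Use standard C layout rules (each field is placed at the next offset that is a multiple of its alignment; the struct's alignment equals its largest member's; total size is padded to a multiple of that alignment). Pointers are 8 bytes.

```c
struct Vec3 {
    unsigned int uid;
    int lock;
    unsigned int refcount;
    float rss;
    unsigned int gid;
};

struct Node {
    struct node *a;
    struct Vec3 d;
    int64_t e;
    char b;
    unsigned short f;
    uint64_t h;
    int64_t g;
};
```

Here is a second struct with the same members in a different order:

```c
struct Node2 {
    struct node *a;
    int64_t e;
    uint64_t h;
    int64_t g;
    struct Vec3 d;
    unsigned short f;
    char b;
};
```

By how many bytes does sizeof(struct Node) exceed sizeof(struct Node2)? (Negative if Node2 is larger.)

8

Vec3: @0: uid [4B, align 4] → 4; @4: lock [4B, align 4] → 8; @8: refcount [4B, align 4] → 12; @12: rss [4B, align 4] → 16; @16: gid [4B, align 4] → 20; size 20, align 4
@0: a [8B, align 8] → 8
@8: d [20B, align 4] → 28
+4 pad (align 8)
@32: e [8B, align 8] → 40
@40: b [1B, align 1] → 41
+1 pad (align 2)
@42: f [2B, align 2] → 44
+4 pad (align 8)
@48: h [8B, align 8] → 56
@56: g [8B, align 8] → 64
size 64, align 8
— Node2 —
@0: a [8B, align 8] → 8
@8: e [8B, align 8] → 16
@16: h [8B, align 8] → 24
@24: g [8B, align 8] → 32
@32: d [20B, align 4] → 52
@52: f [2B, align 2] → 54
@54: b [1B, align 1] → 55
+1 tail pad (align 8)
size 56, align 8
64 − 56 = 8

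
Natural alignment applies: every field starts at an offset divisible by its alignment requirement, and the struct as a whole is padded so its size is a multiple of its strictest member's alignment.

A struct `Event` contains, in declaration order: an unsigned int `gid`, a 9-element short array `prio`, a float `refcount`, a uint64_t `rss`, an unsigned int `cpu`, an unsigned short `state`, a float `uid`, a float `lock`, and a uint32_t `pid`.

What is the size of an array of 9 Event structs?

576

gid at 0 (size 4, align 4) → ends 4
prio at 4 (size 18, align 2) → ends 22
pad 2 to align 4 for refcount
refcount at 24 (size 4, align 4) → ends 28
pad 4 to align 8 for rss
rss at 32 (size 8, align 8) → ends 40
cpu at 40 (size 4, align 4) → ends 44
state at 44 (size 2, align 2) → ends 46
pad 2 to align 4 for uid
uid at 48 (size 4, align 4) → ends 52
lock at 52 (size 4, align 4) → ends 56
pid at 56 (size 4, align 4) → ends 60
tail pad 4 to reach multiple of 8
total 64 bytes, alignment 8
array of 9: 9 × 64 = 576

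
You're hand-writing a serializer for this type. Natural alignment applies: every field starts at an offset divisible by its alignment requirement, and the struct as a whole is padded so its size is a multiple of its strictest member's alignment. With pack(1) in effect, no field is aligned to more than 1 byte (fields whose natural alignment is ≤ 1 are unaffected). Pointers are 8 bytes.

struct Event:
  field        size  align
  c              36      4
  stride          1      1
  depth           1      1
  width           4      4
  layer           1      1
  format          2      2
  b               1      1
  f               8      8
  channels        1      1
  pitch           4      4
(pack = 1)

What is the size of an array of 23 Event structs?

1357

0..36  c  (36B, 1-aligned)
36..37  stride  (1B, 1-aligned)
37..38  depth  (1B, 1-aligned)
38..42  width  (4B, 1-aligned)
42..43  layer  (1B, 1-aligned)
43..45  format  (2B, 1-aligned)
45..46  b  (1B, 1-aligned)
46..54  f  (8B, 1-aligned)
54..55  channels  (1B, 1-aligned)
55..59  pitch  (4B, 1-aligned)
sizeof = 59, alignof = 1
array of 23: 23 × 59 = 1357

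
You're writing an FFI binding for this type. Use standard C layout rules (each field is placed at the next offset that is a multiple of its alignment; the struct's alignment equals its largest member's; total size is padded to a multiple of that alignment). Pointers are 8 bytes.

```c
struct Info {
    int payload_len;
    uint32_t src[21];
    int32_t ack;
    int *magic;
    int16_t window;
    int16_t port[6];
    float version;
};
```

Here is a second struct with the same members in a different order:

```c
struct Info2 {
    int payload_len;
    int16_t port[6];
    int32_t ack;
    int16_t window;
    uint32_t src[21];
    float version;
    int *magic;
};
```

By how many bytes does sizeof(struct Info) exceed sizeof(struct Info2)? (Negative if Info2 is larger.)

8

payload_len at 0 (size 4, align 4) → ends 4
src at 4 (size 84, align 4) → ends 88
ack at 88 (size 4, align 4) → ends 92
pad 4 to align 8 for magic
magic at 96 (size 8, align 8) → ends 104
window at 104 (size 2, align 2) → ends 106
port at 106 (size 12, align 2) → ends 118
pad 2 to align 4 for version
version at 120 (size 4, align 4) → ends 124
tail pad 4 to reach multiple of 8
total 128 bytes, alignment 8
— Info2 —
payload_len at 0 (size 4, align 4) → ends 4
port at 4 (size 12, align 2) → ends 16
ack at 16 (size 4, align 4) → ends 20
window at 20 (size 2, align 2) → ends 22
pad 2 to align 4 for src
src at 24 (size 84, align 4) → ends 108
version at 108 (size 4, align 4) → ends 112
magic at 112 (size 8, align 8) → ends 120
total 120 bytes, alignment 8
128 − 120 = 8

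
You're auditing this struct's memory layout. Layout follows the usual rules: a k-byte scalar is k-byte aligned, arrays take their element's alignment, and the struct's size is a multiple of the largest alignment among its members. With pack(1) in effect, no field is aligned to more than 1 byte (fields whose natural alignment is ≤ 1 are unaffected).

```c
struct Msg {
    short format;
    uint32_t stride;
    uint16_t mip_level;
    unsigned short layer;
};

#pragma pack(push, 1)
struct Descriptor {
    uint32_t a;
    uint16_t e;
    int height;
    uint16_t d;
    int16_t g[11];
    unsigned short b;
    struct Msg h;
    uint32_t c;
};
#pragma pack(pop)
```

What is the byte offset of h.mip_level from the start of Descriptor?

44

Msg: format at 0 (size 2, align 2) → ends 2; pad 2 to align 4 for stride; stride at 4 (size 4, align 4) → ends 8; mip_level at 8 (size 2, align 2) → ends 10; layer at 10 (size 2, align 2) → ends 12; total 12 bytes, alignment 4
a at 0 (size 4, align 1) → ends 4
e at 4 (size 2, align 1) → ends 6
height at 6 (size 4, align 1) → ends 10
d at 10 (size 2, align 1) → ends 12
g at 12 (size 22, align 1) → ends 34
b at 34 (size 2, align 1) → ends 36
h at 36 (size 12, align 1) → ends 48
within Msg: mip_level at 8
36 + 8 = 44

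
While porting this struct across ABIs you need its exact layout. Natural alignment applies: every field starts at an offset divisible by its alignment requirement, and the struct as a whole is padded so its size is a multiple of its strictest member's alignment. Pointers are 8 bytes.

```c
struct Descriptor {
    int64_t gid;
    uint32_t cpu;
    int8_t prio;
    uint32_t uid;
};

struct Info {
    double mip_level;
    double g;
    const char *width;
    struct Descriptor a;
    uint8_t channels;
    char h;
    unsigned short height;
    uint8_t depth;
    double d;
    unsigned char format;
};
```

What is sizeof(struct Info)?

72

Descriptor: 0..8  gid  (8B, 8-aligned); 8..12  cpu  (4B, 4-aligned); 12..13  prio  (1B, 1-aligned); 13..16  -- padding (3B); 16..20  uid  (4B, 4-aligned); 20..24  -- tail padding (4B); sizeof = 24, alignof = 8
0..8  mip_level  (8B, 8-aligned)
8..16  g  (8B, 8-aligned)
16..24  width  (8B, 8-aligned)
24..48  a  (24B, 8-aligned)
48..49  channels  (1B, 1-aligned)
49..50  h  (1B, 1-aligned)
50..52  height  (2B, 2-aligned)
52..53  depth  (1B, 1-aligned)
53..56  -- padding (3B)
56..64  d  (8B, 8-aligned)
64..65  format  (1B, 1-aligned)
65..72  -- tail padding (7B)
sizeof = 72, alignof = 8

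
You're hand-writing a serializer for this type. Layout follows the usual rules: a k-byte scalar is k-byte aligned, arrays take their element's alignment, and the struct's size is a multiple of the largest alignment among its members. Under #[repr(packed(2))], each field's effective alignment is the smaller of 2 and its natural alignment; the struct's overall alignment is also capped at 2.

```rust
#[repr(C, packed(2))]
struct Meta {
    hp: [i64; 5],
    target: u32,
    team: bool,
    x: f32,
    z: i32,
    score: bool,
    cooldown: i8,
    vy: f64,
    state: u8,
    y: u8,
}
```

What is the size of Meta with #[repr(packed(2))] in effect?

66

hp at 0 (size 40, align 2) → ends 40
target at 40 (size 4, align 2) → ends 44
team at 44 (size 1, align 1) → ends 45
pad 1 to align 2 for x
x at 46 (size 4, align 2) → ends 50
z at 50 (size 4, align 2) → ends 54
score at 54 (size 1, align 1) → ends 55
cooldown at 55 (size 1, align 1) → ends 56
vy at 56 (size 8, align 2) → ends 64
state at 64 (size 1, align 1) → ends 65
y at 65 (size 1, align 1) → ends 66
total 66 bytes, alignment 2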